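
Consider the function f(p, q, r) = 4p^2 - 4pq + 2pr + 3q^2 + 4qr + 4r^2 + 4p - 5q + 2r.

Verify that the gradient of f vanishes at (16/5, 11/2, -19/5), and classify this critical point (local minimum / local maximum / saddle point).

local minimum

∇f = (8p - 4q + 2r + 4, -4p + 6q + 4r - 5, 2p + 4q + 8r + 2); substituting (16/5, 11/2, -19/5) gives ∇f = (0, 0, 0), so (16/5, 11/2, -19/5) is indeed a critical point.
The Hessian is constant: H = [[8, -4, 2], [-4, 6, 4], [2, 4, 8]].
Leading principal minors: Δ₁ = 8, Δ₂ = 32, Δ₃ = 40.
All leading minors are positive, so H is positive definite: a local minimum.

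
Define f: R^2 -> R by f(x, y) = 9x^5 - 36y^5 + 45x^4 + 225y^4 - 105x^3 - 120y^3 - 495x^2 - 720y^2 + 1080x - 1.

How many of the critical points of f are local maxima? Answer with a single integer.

4

f separates as a function of x plus a function of y, so ∇f=0 decouples.
∂f/∂x = 45(x - 2)(x - 1)(x + 3)(x + 4) = 0 at x ∈ {-4, -3, 1, 2}; ∂f/∂y = -180y(y - 4)(y - 2)(y + 1) = 0 at y ∈ {-1, 0, 2, 4}.
The Hessian is diagonal: diag(f_xx, f_yy). Second derivatives: f_xx(-4)=-1350, f_xx(-3)=900, f_xx(1)=-900, f_xx(2)=1350; f_yy(-1)=2700, f_yy(0)=-1440, f_yy(2)=2160, f_yy(4)=-7200.
Local maxima occur where both diagonal entries negative: (-4, 0), (-4, 4), (1, 0), (1, 4). Count: 4.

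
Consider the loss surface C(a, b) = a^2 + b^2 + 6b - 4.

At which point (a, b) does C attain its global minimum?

C(a,b) separates as P(a) + Q(b) − 4, so its minimum is min P + min Q − 4.
P'(a) = 2a vanishes at a ∈ {0}; Q'(b) = 2b + 6 vanishes at b ∈ {-3}.
Local minima of P (where P''>0): P(0)=0. Local minima of Q: Q(-3)=-9.
So the global minimum of C is P(0) + Q(-3) − 4 = 0 − 9 − 4 = -13, attained at (0, -3).

(0, -3)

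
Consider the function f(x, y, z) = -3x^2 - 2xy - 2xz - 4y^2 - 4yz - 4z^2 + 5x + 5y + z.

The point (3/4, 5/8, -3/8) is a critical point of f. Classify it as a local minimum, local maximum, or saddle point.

The Hessian is constant: H = [[-6, -2, -2], [-2, -8, -4], [-2, -4, -8]].
Leading principal minors: Δ₁ = -6, Δ₂ = 44, Δ₃ = -256.
The minors alternate sign starting negative (−, +, −), so H is negative definite: a local maximum.

local maximum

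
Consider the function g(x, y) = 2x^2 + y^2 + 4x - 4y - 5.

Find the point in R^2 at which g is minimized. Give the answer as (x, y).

g(x,y) separates as P(x) + Q(y) − 5, so its minimum is min P + min Q − 5.
P'(x) = 4x + 4 vanishes at x ∈ {-1}; Q'(y) = 2y - 4 vanishes at y ∈ {2}.
Local minima of P (where P''>0): P(-1)=-2. Local minima of Q: Q(2)=-4.
So the global minimum of g is P(-1) + Q(2) − 5 = -2 − 4 − 5 = -11, attained at (-1, 2).

(-1, 2)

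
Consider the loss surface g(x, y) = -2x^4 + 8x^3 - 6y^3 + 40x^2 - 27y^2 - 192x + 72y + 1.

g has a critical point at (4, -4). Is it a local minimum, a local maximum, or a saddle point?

saddle point

The mixed partial ∂²g/∂x∂y is 0, so the Hessian at any point is diag(g_xx, g_yy) = diag(8(-3x^2 + 6x + 10), -18(2y + 3)).
At (4, -4): H = diag(-112, 90).
The eigenvalues have opposite signs, so H is indefinite: a saddle point.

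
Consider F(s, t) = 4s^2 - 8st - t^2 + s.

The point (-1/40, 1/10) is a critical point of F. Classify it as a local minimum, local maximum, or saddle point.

The Hessian of F is constant: H = [[8, -8], [-8, -2]].
det(H) = 8·(-2) − (-8)² = -80.
Since det(H) < 0, H is indefinite and the critical point is a saddle point.

saddle point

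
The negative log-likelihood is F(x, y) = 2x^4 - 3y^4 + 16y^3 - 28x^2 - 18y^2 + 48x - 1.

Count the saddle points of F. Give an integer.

5

F separates as a function of x plus a function of y, so ∇F=0 decouples.
∂F/∂x = 8(x - 2)(x - 1)(x + 3) = 0 at x ∈ {-3, 1, 2}; ∂F/∂y = -12y(y - 3)(y - 1) = 0 at y ∈ {0, 1, 3}.
The Hessian is diagonal: diag(F_xx, F_yy). Second derivatives: F_xx(-3)=160, F_xx(1)=-32, F_xx(2)=40; F_yy(0)=-36, F_yy(1)=24, F_yy(3)=-72.
Saddle points occur where the two diagonal entries have opposite signs: (-3, 0), (-3, 3), (1, 1), (2, 0), (2, 3). Count: 5.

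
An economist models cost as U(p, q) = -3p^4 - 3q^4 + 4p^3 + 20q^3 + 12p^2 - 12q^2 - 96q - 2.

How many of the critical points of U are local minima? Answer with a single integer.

U separates as a function of p plus a function of q, so ∇U=0 decouples.
∂U/∂p = -12p(p - 2)(p + 1) = 0 at p ∈ {-1, 0, 2}; ∂U/∂q = -12(q - 4)(q - 2)(q + 1) = 0 at q ∈ {-1, 2, 4}.
The Hessian is diagonal: diag(U_pp, U_qq). Second derivatives: U_pp(-1)=-36, U_pp(0)=24, U_pp(2)=-72; U_qq(-1)=-180, U_qq(2)=72, U_qq(4)=-120.
Local minima occur where both diagonal entries positive: (0, 2). Count: 1.

1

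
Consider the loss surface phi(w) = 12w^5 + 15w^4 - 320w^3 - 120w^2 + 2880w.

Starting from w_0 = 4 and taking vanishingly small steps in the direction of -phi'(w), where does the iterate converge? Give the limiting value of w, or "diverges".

phi'(w) = 60(w - 3)(w - 2)(w + 2)(w + 4), so phi'(4) = 5760.
Gradient descent moves in the -phi' direction, i.e. w is decreasing.
The nearest critical point in that direction is w = 3, where phi'' = 2100 > 0 (a local minimum). The iterate converges there.

3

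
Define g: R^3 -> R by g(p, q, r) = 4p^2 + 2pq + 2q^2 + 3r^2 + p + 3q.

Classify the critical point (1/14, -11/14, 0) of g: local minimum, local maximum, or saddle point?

local minimum

The Hessian is constant: H = [[8, 2, 0], [2, 4, 0], [0, 0, 6]].
Leading principal minors: Δ₁ = 8, Δ₂ = 28, Δ₃ = 168.
All leading minors are positive, so H is positive definite: a local minimum.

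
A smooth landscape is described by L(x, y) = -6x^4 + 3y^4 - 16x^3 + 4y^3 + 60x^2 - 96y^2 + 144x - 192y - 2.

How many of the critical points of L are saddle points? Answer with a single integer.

5

L separates as a function of x plus a function of y, so ∇L=0 decouples.
∂L/∂x = -24(x - 2)(x + 1)(x + 3) = 0 at x ∈ {-3, -1, 2}; ∂L/∂y = 12(y - 4)(y + 1)(y + 4) = 0 at y ∈ {-4, -1, 4}.
The Hessian is diagonal: diag(L_xx, L_yy). Second derivatives: L_xx(-3)=-240, L_xx(-1)=144, L_xx(2)=-360; L_yy(-4)=288, L_yy(-1)=-180, L_yy(4)=480.
Saddle points occur where the two diagonal entries have opposite signs: (-3, -4), (-3, 4), (-1, -1), (2, -4), (2, 4). Count: 5.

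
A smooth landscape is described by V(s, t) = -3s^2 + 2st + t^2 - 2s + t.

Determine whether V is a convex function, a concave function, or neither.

neither

V is quadratic, so its Hessian is the constant matrix H = [[-6, 2], [2, 2]].
det(H) = -16, tr(H) = -4.
det(H) < 0, so H is indefinite: neither convex nor concave.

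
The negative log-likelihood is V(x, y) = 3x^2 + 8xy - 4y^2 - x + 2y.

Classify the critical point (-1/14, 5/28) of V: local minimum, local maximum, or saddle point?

The Hessian of V is constant: H = [[6, 8], [8, -8]].
det(H) = 6·(-8) − 8² = -112.
Since det(H) < 0, H is indefinite and the critical point is a saddle point.

saddle point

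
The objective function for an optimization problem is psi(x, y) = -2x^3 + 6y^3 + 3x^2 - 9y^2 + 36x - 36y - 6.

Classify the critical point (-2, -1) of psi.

The mixed partial ∂²psi/∂x∂y is 0, so the Hessian at any point is diag(psi_xx, psi_yy) = diag(6(-2x + 1), 18(2y - 1)).
At (-2, -1): H = diag(30, -54).
The eigenvalues have opposite signs, so H is indefinite: a saddle point.

saddle point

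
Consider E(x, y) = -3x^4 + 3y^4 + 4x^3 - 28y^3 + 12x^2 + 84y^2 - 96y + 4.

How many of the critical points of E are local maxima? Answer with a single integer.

E separates as a function of x plus a function of y, so ∇E=0 decouples.
∂E/∂x = -12x(x - 2)(x + 1) = 0 at x ∈ {-1, 0, 2}; ∂E/∂y = 12(y - 4)(y - 2)(y - 1) = 0 at y ∈ {1, 2, 4}.
The Hessian is diagonal: diag(E_xx, E_yy). Second derivatives: E_xx(-1)=-36, E_xx(0)=24, E_xx(2)=-72; E_yy(1)=36, E_yy(2)=-24, E_yy(4)=72.
Local maxima occur where both diagonal entries negative: (-1, 2), (2, 2). Count: 2.

2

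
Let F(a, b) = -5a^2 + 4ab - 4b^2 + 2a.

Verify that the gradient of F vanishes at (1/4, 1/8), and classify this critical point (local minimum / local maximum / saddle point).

local maximum

∇F = (-10a + 4b + 2, 4a - 8b); substituting (1/4, 1/8) gives ∇F = (0, 0), so (1/4, 1/8) is indeed a critical point.
The Hessian of F is constant: H = [[-10, 4], [4, -8]].
det(H) = (-10)·(-8) − 4² = 64.
det(H) > 0 and tr(H) = -18 < 0, so H is negative definite and the point is a local maximum.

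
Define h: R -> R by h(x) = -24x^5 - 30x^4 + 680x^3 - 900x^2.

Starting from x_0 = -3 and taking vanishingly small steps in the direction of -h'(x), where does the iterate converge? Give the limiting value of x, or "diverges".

h'(x) = -120x(x - 3)(x - 1)(x + 5), so h'(-3) = 17280.
Gradient descent moves in the -h' direction, i.e. x is decreasing.
The nearest critical point in that direction is x = -5, where h'' = 28800 > 0 (a local minimum). The iterate converges there.

-5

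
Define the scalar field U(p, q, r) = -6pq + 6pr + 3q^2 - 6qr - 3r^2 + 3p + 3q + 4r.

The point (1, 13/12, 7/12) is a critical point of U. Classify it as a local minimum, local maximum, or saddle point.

saddle point

The Hessian is constant: H = [[0, -6, 6], [-6, 6, -6], [6, -6, -6]].
Leading principal minors: Δ₁ = 0, Δ₂ = -36, Δ₃ = 432.
The minors fit neither the all-positive nor the alternating-sign pattern, so H is indefinite: a saddle point.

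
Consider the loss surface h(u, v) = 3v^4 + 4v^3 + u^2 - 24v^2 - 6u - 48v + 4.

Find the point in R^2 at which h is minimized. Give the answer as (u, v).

(3, 2)

h(u,v) separates as P(u) + Q(v) + 4, so its minimum is min P + min Q + 4.
P'(u) = 2u - 6 vanishes at u ∈ {3}; Q'(v) = 12(v - 2)(v + 1)(v + 2) vanishes at v ∈ {-2, -1, 2}.
Local minima of P (where P''>0): P(3)=-9. Local minima of Q: Q(-2)=16, Q(2)=-112.
So the global minimum of h is P(3) + Q(2) + 4 = -9 − 112 + 4 = -117, attained at (3, 2).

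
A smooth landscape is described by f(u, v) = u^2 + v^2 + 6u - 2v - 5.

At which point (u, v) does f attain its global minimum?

(-3, 1)

f(u,v) separates as P(u) + Q(v) − 5, so its minimum is min P + min Q − 5.
P'(u) = 2u + 6 vanishes at u ∈ {-3}; Q'(v) = 2v - 2 vanishes at v ∈ {1}.
Local minima of P (where P''>0): P(-3)=-9. Local minima of Q: Q(1)=-1.
So the global minimum of f is P(-3) + Q(1) − 5 = -9 − 1 − 5 = -15, attained at (-3, 1).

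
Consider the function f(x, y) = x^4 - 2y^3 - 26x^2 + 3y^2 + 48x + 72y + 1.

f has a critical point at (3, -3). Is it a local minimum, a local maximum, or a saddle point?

local minimum

The mixed partial ∂²f/∂x∂y is 0, so the Hessian at any point is diag(f_xx, f_yy) = diag(4(3x^2 - 13), 6(-2y + 1)).
At (3, -3): H = diag(56, 42).
Both eigenvalues are positive, so H is positive definite: a local minimum.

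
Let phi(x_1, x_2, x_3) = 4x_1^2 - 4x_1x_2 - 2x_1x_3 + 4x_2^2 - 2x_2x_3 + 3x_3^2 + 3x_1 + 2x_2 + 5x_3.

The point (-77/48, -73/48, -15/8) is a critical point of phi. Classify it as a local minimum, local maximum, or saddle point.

The Hessian is constant: H = [[8, -4, -2], [-4, 8, -2], [-2, -2, 6]].
Leading principal minors: Δ₁ = 8, Δ₂ = 48, Δ₃ = 192.
All leading minors are positive, so H is positive definite: a local minimum.

local minimum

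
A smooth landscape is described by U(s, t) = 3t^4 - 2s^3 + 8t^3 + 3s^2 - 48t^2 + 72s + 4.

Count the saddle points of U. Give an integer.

3

U separates as a function of s plus a function of t, so ∇U=0 decouples.
∂U/∂s = -6(s - 4)(s + 3) = 0 at s ∈ {-3, 4}; ∂U/∂t = 12t(t - 2)(t + 4) = 0 at t ∈ {-4, 0, 2}.
The Hessian is diagonal: diag(U_ss, U_tt). Second derivatives: U_ss(-3)=42, U_ss(4)=-42; U_tt(-4)=288, U_tt(0)=-96, U_tt(2)=144.
Saddle points occur where the two diagonal entries have opposite signs: (-3, 0), (4, -4), (4, 2). Count: 3.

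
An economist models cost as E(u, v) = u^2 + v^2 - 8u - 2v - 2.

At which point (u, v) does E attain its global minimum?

E(u,v) separates as P(u) + Q(v) − 2, so its minimum is min P + min Q − 2.
P'(u) = 2u - 8 vanishes at u ∈ {4}; Q'(v) = 2v - 2 vanishes at v ∈ {1}.
Local minima of P (where P''>0): P(4)=-16. Local minima of Q: Q(1)=-1.
So the global minimum of E is P(4) + Q(1) − 2 = -16 − 1 − 2 = -19, attained at (4, 1).

(4, 1)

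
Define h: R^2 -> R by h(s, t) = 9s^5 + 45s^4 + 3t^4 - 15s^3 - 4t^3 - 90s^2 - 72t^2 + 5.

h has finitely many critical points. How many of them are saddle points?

6

h separates as a function of s plus a function of t, so ∇h=0 decouples.
∂h/∂s = 45s(s - 1)(s + 1)(s + 4) = 0 at s ∈ {-4, -1, 0, 1}; ∂h/∂t = 12t(t - 4)(t + 3) = 0 at t ∈ {-3, 0, 4}.
The Hessian is diagonal: diag(h_ss, h_tt). Second derivatives: h_ss(-4)=-2700, h_ss(-1)=270, h_ss(0)=-180, h_ss(1)=450; h_tt(-3)=252, h_tt(0)=-144, h_tt(4)=336.
Saddle points occur where the two diagonal entries have opposite signs: (-4, -3), (-4, 4), (-1, 0), (0, -3), (0, 4), (1, 0). Count: 6.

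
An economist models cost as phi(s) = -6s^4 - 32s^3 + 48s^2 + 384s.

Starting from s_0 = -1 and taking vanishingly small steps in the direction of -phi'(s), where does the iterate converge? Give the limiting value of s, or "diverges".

-2

phi'(s) = -24(s - 2)(s + 2)(s + 4), so phi'(-1) = 216.
Gradient descent moves in the -phi' direction, i.e. s is decreasing.
The nearest critical point in that direction is s = -2, where phi'' = 192 > 0 (a local minimum). The iterate converges there.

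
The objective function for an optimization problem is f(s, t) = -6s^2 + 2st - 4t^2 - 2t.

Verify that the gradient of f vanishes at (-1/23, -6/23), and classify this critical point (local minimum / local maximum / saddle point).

∇f = (-12s + 2t, 2s - 8t - 2); substituting (-1/23, -6/23) gives ∇f = (0, 0), so (-1/23, -6/23) is indeed a critical point.
The Hessian of f is constant: H = [[-12, 2], [2, -8]].
det(H) = (-12)·(-8) − 2² = 92.
det(H) > 0 and tr(H) = -20 < 0, so H is negative definite and the point is a local maximum.

local maximum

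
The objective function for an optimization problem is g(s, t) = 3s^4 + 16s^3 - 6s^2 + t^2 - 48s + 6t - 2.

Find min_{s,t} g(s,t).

g(s,t) separates as P(s) + Q(t) − 2, so its minimum is min P + min Q − 2.
P'(s) = 12(s - 1)(s + 1)(s + 4) vanishes at s ∈ {-4, -1, 1}; Q'(t) = 2(t + 3) vanishes at t ∈ {-3}.
Local minima of P (where P''>0): P(-4)=-160, P(1)=-35. Local minima of Q: Q(-3)=-9.
So the global minimum of g is P(-4) + Q(-3) − 2 = -160 − 9 − 2 = -171, attained at (-4, -3).

-171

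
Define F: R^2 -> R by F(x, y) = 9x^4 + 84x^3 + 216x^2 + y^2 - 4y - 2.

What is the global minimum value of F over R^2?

F(x,y) separates as P(x) + Q(y) − 2, so its minimum is min P + min Q − 2.
P'(x) = 36x(x + 3)(x + 4) vanishes at x ∈ {-4, -3, 0}; Q'(y) = 2y - 4 vanishes at y ∈ {2}.
Local minima of P (where P''>0): P(-4)=384, P(0)=0. Local minima of Q: Q(2)=-4.
So the global minimum of F is P(0) + Q(2) − 2 = 0 − 4 − 2 = -6, attained at (0, 2).

-6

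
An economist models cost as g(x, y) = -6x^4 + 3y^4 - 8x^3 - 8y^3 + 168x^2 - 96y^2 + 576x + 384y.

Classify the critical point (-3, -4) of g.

The mixed partial ∂²g/∂x∂y is 0, so the Hessian at any point is diag(g_xx, g_yy) = diag(24(-3x^2 - 2x + 14), 12(3y^2 - 4y - 16)).
At (-3, -4): H = diag(-168, 576).
The eigenvalues have opposite signs, so H is indefinite: a saddle point.

saddle point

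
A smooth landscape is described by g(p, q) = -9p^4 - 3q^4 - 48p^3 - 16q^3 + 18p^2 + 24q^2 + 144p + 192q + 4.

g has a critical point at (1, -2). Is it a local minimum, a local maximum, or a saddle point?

The mixed partial ∂²g/∂p∂q is 0, so the Hessian at any point is diag(g_pp, g_qq) = diag(36(-3p^2 - 8p + 1), 12(-3q^2 - 8q + 4)).
At (1, -2): H = diag(-360, 96).
The eigenvalues have opposite signs, so H is indefinite: a saddle point.

saddle point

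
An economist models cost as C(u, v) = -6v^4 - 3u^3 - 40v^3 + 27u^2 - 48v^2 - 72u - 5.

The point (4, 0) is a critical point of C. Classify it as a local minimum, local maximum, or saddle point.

local maximum

The mixed partial ∂²C/∂u∂v is 0, so the Hessian at any point is diag(C_uu, C_vv) = diag(18(-u + 3), -24(3v^2 + 10v + 4)).
At (4, 0): H = diag(-18, -96).
Both eigenvalues are negative, so H is negative definite: a local maximum.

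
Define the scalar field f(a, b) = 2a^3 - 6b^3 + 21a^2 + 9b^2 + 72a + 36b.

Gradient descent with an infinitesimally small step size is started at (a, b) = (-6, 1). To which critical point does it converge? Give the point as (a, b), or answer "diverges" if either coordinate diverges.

f is separable, so gradient descent decouples: a follows -∂f/∂a, b follows -∂f/∂b.
∂f/∂a = 6(a + 3)(a + 4); at a=-6 this is 36, so a decreases.
∂f/∂b = -18(b - 2)(b + 1); at b=1 this is 36, so b decreases.
The a-coordinate has no critical point in that direction and runs off to infinity.

diverges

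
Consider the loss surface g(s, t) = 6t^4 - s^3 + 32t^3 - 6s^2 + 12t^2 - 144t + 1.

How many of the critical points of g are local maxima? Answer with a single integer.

g separates as a function of s plus a function of t, so ∇g=0 decouples.
∂g/∂s = -3s(s + 4) = 0 at s ∈ {-4, 0}; ∂g/∂t = 24(t - 1)(t + 2)(t + 3) = 0 at t ∈ {-3, -2, 1}.
The Hessian is diagonal: diag(g_ss, g_tt). Second derivatives: g_ss(-4)=12, g_ss(0)=-12; g_tt(-3)=96, g_tt(-2)=-72, g_tt(1)=288.
Local maxima occur where both diagonal entries negative: (0, -2). Count: 1.

1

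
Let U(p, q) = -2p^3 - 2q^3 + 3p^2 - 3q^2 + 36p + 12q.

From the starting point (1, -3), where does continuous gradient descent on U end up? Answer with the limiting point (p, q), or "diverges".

U is separable, so gradient descent decouples: p follows -∂U/∂p, q follows -∂U/∂q.
∂U/∂p = -6(p - 3)(p + 2); at p=1 this is 36, so p decreases.
∂U/∂q = -6(q - 1)(q + 2); at q=-3 this is -24, so q increases.
p converges to its nearest critical value -2 (a local min of the p-part); q converges to -2. The iterate converges to (-2, -2).

(-2, -2)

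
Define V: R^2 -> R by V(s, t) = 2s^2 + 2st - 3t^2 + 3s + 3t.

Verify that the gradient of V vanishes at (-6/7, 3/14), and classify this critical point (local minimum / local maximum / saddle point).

saddle point

∇V = (4s + 2t + 3, 2s - 6t + 3); substituting (-6/7, 3/14) gives ∇V = (0, 0), so (-6/7, 3/14) is indeed a critical point.
The Hessian of V is constant: H = [[4, 2], [2, -6]].
det(H) = 4·(-6) − 2² = -28.
Since det(H) < 0, H is indefinite and the critical point is a saddle point.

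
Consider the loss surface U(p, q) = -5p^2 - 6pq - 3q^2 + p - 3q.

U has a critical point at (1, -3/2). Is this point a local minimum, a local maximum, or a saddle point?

local maximum

The Hessian of U is constant: H = [[-10, -6], [-6, -6]].
det(H) = (-10)·(-6) − (-6)² = 24.
det(H) > 0 and tr(H) = -16 < 0, so H is negative definite and the point is a local maximum.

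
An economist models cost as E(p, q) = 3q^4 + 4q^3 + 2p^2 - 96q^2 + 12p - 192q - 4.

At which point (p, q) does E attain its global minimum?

E(p,q) separates as A(p) + B(q) − 4, so its minimum is min A + min B − 4.
A'(p) = 4p + 12 vanishes at p ∈ {-3}; B'(q) = 12(q - 4)(q + 1)(q + 4) vanishes at q ∈ {-4, -1, 4}.
Local minima of A (where A''>0): A(-3)=-18. Local minima of B: B(-4)=-256, B(4)=-1280.
So the global minimum of E is A(-3) + B(4) − 4 = -18 − 1280 − 4 = -1302, attained at (-3, 4).

(-3, 4)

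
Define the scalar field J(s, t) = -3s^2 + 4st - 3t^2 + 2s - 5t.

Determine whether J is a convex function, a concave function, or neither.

J is quadratic, so its Hessian is the constant matrix H = [[-6, 4], [4, -6]].
det(H) = 20, tr(H) = -12.
det(H) > 0 and tr(H) < 0, so H is negative definite everywhere: concave.

concave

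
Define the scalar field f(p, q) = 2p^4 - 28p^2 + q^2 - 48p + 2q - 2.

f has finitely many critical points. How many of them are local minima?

2

f separates as a function of p plus a function of q, so ∇f=0 decouples.
∂f/∂p = 8(p - 3)(p + 1)(p + 2) = 0 at p ∈ {-2, -1, 3}; ∂f/∂q = 2(q + 1) = 0 at q ∈ {-1}.
The Hessian is diagonal: diag(f_pp, f_qq). Second derivatives: f_pp(-2)=40, f_pp(-1)=-32, f_pp(3)=160; f_qq(-1)=2.
Local minima occur where both diagonal entries positive: (-2, -1), (3, -1). Count: 2.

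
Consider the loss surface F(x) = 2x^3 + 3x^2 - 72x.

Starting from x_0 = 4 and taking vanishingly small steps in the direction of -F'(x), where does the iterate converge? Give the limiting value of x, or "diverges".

3

F'(x) = 6(x - 3)(x + 4), so F'(4) = 48.
Gradient descent moves in the -F' direction, i.e. x is decreasing.
The nearest critical point in that direction is x = 3, where F'' = 42 > 0 (a local minimum). The iterate converges there.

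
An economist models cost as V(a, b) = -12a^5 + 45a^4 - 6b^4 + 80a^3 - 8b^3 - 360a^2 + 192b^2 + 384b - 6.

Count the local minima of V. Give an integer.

2

V separates as a function of a plus a function of b, so ∇V=0 decouples.
∂V/∂a = -60a(a - 3)(a - 2)(a + 2) = 0 at a ∈ {-2, 0, 2, 3}; ∂V/∂b = -24(b - 4)(b + 1)(b + 4) = 0 at b ∈ {-4, -1, 4}.
The Hessian is diagonal: diag(V_aa, V_bb). Second derivatives: V_aa(-2)=2400, V_aa(0)=-720, V_aa(2)=480, V_aa(3)=-900; V_bb(-4)=-576, V_bb(-1)=360, V_bb(4)=-960.
Local minima occur where both diagonal entries positive: (-2, -1), (2, -1). Count: 2.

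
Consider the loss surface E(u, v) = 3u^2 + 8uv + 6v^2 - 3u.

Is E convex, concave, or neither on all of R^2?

convex

E is quadratic, so its Hessian is the constant matrix H = [[6, 8], [8, 12]].
det(H) = 8, tr(H) = 18.
det(H) > 0 and tr(H) > 0, so H is positive definite everywhere: convex.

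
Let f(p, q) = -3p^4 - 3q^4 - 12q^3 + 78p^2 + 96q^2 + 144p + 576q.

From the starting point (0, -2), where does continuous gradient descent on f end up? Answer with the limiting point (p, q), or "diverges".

f is separable, so gradient descent decouples: p follows -∂f/∂p, q follows -∂f/∂q.
∂f/∂p = -12(p - 4)(p + 1)(p + 3); at p=0 this is 144, so p decreases.
∂f/∂q = -12(q - 4)(q + 3)(q + 4); at q=-2 this is 144, so q decreases.
p converges to its nearest critical value -1 (a local min of the p-part); q converges to -3. The iterate converges to (-1, -3).

(-1, -3)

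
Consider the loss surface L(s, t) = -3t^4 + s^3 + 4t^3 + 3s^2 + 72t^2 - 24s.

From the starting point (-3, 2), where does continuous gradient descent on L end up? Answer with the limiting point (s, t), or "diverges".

(2, 0)

L is separable, so gradient descent decouples: s follows -∂L/∂s, t follows -∂L/∂t.
∂L/∂s = 3(s - 2)(s + 4); at s=-3 this is -15, so s increases.
∂L/∂t = -12t(t - 4)(t + 3); at t=2 this is 240, so t decreases.
s converges to its nearest critical value 2 (a local min of the s-part); t converges to 0. The iterate converges to (2, 0).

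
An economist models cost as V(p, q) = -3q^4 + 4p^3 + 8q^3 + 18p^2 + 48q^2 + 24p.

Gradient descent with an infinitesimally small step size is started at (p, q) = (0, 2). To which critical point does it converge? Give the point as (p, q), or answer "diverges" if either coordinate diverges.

(-1, 0)

V is separable, so gradient descent decouples: p follows -∂V/∂p, q follows -∂V/∂q.
∂V/∂p = 12(p + 1)(p + 2); at p=0 this is 24, so p decreases.
∂V/∂q = -12q(q - 4)(q + 2); at q=2 this is 192, so q decreases.
p converges to its nearest critical value -1 (a local min of the p-part); q converges to 0. The iterate converges to (-1, 0).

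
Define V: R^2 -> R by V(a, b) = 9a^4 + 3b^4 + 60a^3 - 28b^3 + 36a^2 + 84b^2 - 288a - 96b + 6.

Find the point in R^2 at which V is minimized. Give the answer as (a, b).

(1, 4)

V(a,b) separates as P(a) + Q(b) + 6, so its minimum is min P + min Q + 6.
P'(a) = 36(a - 1)(a + 2)(a + 4) vanishes at a ∈ {-4, -2, 1}; Q'(b) = 12(b - 4)(b - 2)(b - 1) vanishes at b ∈ {1, 2, 4}.
Local minima of P (where P''>0): P(-4)=192, P(1)=-183. Local minima of Q: Q(1)=-37, Q(4)=-64.
So the global minimum of V is P(1) + Q(4) + 6 = -183 − 64 + 6 = -241, attained at (1, 4).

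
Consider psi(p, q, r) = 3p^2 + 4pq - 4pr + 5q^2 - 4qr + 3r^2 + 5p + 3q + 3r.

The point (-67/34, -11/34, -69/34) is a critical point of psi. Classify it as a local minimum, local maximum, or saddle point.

The Hessian is constant: H = [[6, 4, -4], [4, 10, -4], [-4, -4, 6]].
Leading principal minors: Δ₁ = 6, Δ₂ = 44, Δ₃ = 136.
All leading minors are positive, so H is positive definite: a local minimum.

local minimum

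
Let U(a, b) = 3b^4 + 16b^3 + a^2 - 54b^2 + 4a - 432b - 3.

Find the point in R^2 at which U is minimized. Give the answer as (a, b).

U(a,b) separates as P(a) + Q(b) − 3, so its minimum is min P + min Q − 3.
P'(a) = 2a + 4 vanishes at a ∈ {-2}; Q'(b) = 12(b - 3)(b + 3)(b + 4) vanishes at b ∈ {-4, -3, 3}.
Local minima of P (where P''>0): P(-2)=-4. Local minima of Q: Q(-4)=608, Q(3)=-1107.
So the global minimum of U is P(-2) + Q(3) − 3 = -4 − 1107 − 3 = -1114, attained at (-2, 3).

(-2, 3)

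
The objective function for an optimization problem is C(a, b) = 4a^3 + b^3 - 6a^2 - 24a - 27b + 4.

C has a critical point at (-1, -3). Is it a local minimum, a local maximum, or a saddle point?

local maximum

The mixed partial ∂²C/∂a∂b is 0, so the Hessian at any point is diag(C_aa, C_bb) = diag(12(2a - 1), 6b).
At (-1, -3): H = diag(-36, -18).
Both eigenvalues are negative, so H is negative definite: a local maximum.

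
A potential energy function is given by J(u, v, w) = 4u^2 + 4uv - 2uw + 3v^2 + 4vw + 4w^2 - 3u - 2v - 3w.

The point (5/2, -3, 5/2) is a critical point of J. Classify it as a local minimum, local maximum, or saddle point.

The Hessian is constant: H = [[8, 4, -2], [4, 6, 4], [-2, 4, 8]].
Leading principal minors: Δ₁ = 8, Δ₂ = 32, Δ₃ = 40.
All leading minors are positive, so H is positive definite: a local minimum.

local minimum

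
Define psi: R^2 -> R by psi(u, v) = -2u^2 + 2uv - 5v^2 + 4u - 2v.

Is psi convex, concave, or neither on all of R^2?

concave

psi is quadratic, so its Hessian is the constant matrix H = [[-4, 2], [2, -10]].
det(H) = 36, tr(H) = -14.
det(H) > 0 and tr(H) < 0, so H is negative definite everywhere: concave.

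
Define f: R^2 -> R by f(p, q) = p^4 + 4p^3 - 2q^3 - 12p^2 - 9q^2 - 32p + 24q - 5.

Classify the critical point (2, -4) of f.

local minimum

The mixed partial ∂²f/∂p∂q is 0, so the Hessian at any point is diag(f_pp, f_qq) = diag(12(p^2 + 2p - 2), -6(2q + 3)).
At (2, -4): H = diag(72, 30).
Both eigenvalues are positive, so H is positive definite: a local minimum.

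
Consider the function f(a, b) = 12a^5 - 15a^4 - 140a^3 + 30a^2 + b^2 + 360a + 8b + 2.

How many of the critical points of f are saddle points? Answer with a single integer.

f separates as a function of a plus a function of b, so ∇f=0 decouples.
∂f/∂a = 60(a - 3)(a - 1)(a + 1)(a + 2) = 0 at a ∈ {-2, -1, 1, 3}; ∂f/∂b = 2(b + 4) = 0 at b ∈ {-4}.
The Hessian is diagonal: diag(f_aa, f_bb). Second derivatives: f_aa(-2)=-900, f_aa(-1)=480, f_aa(1)=-720, f_aa(3)=2400; f_bb(-4)=2.
Saddle points occur where the two diagonal entries have opposite signs: (-2, -4), (1, -4). Count: 2.

2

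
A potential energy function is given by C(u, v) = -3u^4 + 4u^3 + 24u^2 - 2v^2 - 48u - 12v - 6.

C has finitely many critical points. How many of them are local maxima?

2

C separates as a function of u plus a function of v, so ∇C=0 decouples.
∂C/∂u = -12(u - 2)(u - 1)(u + 2) = 0 at u ∈ {-2, 1, 2}; ∂C/∂v = -4(v + 3) = 0 at v ∈ {-3}.
The Hessian is diagonal: diag(C_uu, C_vv). Second derivatives: C_uu(-2)=-144, C_uu(1)=36, C_uu(2)=-48; C_vv(-3)=-4.
Local maxima occur where both diagonal entries negative: (-2, -3), (2, -3). Count: 2.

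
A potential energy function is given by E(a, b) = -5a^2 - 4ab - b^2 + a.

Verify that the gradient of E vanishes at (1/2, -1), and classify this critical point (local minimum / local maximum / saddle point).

local maximum

∇E = (-10a - 4b + 1, -4a - 2b); substituting (1/2, -1) gives ∇E = (0, 0), so (1/2, -1) is indeed a critical point.
The Hessian of E is constant: H = [[-10, -4], [-4, -2]].
det(H) = (-10)·(-2) − (-4)² = 4.
det(H) > 0 and tr(H) = -12 < 0, so H is negative definite and the point is a local maximum.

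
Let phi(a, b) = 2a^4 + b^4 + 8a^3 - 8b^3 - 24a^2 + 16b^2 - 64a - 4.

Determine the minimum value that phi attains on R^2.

phi(a,b) separates as P(a) + Q(b) − 4, so its minimum is min P + min Q − 4.
P'(a) = 8(a - 2)(a + 1)(a + 4) vanishes at a ∈ {-4, -1, 2}; Q'(b) = 4b(b - 4)(b - 2) vanishes at b ∈ {0, 2, 4}.
Local minima of P (where P''>0): P(-4)=-128, P(2)=-128. Local minima of Q: Q(0)=0, Q(4)=0.
So the global minimum of phi is P(-4) + Q(0) − 4 = -128 + 0 − 4 = -132, attained at (-4, 0).

-132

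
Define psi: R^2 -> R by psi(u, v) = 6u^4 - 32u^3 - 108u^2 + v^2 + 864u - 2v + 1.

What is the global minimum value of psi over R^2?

psi(u,v) separates as P(u) + Q(v) + 1, so its minimum is min P + min Q + 1.
P'(u) = 24(u - 4)(u - 3)(u + 3) vanishes at u ∈ {-3, 3, 4}; Q'(v) = 2v - 2 vanishes at v ∈ {1}.
Local minima of P (where P''>0): P(-3)=-2214, P(4)=1216. Local minima of Q: Q(1)=-1.
So the global minimum of psi is P(-3) + Q(1) + 1 = -2214 − 1 + 1 = -2214, attained at (-3, 1).

-2214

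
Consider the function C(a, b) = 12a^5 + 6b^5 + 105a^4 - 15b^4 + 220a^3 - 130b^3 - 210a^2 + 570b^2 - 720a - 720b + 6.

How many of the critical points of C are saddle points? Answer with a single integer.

8

C separates as a function of a plus a function of b, so ∇C=0 decouples.
∂C/∂a = 60(a - 1)(a + 1)(a + 3)(a + 4) = 0 at a ∈ {-4, -3, -1, 1}; ∂C/∂b = 30(b - 3)(b - 2)(b - 1)(b + 4) = 0 at b ∈ {-4, 1, 2, 3}.
The Hessian is diagonal: diag(C_aa, C_bb). Second derivatives: C_aa(-4)=-900, C_aa(-3)=480, C_aa(-1)=-720, C_aa(1)=2400; C_bb(-4)=-6300, C_bb(1)=300, C_bb(2)=-180, C_bb(3)=420.
Saddle points occur where the two diagonal entries have opposite signs: (-4, 1), (-4, 3), (-3, -4), (-3, 2), (-1, 1), (-1, 3), (1, -4), (1, 2). Count: 8.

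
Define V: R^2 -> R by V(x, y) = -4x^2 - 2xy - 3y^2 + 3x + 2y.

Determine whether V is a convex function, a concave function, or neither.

V is quadratic, so its Hessian is the constant matrix H = [[-8, -2], [-2, -6]].
det(H) = 44, tr(H) = -14.
det(H) > 0 and tr(H) < 0, so H is negative definite everywhere: concave.

concave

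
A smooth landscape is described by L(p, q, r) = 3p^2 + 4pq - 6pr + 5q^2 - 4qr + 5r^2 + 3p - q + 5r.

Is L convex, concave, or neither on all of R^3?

convex

L is quadratic, so its Hessian is the constant matrix H = [[6, 4, -6], [4, 10, -4], [-6, -4, 10]].
Leading principal minors: 6, 44, 176.
All positive ⇒ H ≻ 0 ⇒ convex.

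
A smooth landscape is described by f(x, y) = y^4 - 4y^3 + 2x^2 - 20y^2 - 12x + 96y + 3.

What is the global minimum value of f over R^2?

-294

f(x,y) separates as P(x) + Q(y) + 3, so its minimum is min P + min Q + 3.
P'(x) = 4x - 12 vanishes at x ∈ {3}; Q'(y) = 4(y - 4)(y - 2)(y + 3) vanishes at y ∈ {-3, 2, 4}.
Local minima of P (where P''>0): P(3)=-18. Local minima of Q: Q(-3)=-279, Q(4)=64.
So the global minimum of f is P(3) + Q(-3) + 3 = -18 − 279 + 3 = -294, attained at (3, -3).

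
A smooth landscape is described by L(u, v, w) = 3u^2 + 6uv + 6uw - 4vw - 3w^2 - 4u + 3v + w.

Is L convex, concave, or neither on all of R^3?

L is quadratic, so its Hessian is the constant matrix H = [[6, 6, 6], [6, 0, -4], [6, -4, -6]].
Leading principal minors: 6, -36, -168.
Neither pattern holds ⇒ H is indefinite ⇒ neither convex nor concave.

neither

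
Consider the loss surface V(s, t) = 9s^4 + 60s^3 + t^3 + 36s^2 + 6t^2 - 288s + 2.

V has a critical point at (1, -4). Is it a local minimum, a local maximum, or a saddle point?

saddle point

The mixed partial ∂²V/∂s∂t is 0, so the Hessian at any point is diag(V_ss, V_tt) = diag(36(3s^2 + 10s + 2), 6(t + 2)).
At (1, -4): H = diag(540, -12).
The eigenvalues have opposite signs, so H is indefinite: a saddle point.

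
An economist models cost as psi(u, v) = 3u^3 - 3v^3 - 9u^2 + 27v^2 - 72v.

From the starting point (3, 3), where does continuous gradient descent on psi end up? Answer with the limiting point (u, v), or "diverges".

psi is separable, so gradient descent decouples: u follows -∂psi/∂u, v follows -∂psi/∂v.
∂psi/∂u = 9u(u - 2); at u=3 this is 27, so u decreases.
∂psi/∂v = -9(v - 4)(v - 2); at v=3 this is 9, so v decreases.
u converges to its nearest critical value 2 (a local min of the u-part); v converges to 2. The iterate converges to (2, 2).

(2, 2)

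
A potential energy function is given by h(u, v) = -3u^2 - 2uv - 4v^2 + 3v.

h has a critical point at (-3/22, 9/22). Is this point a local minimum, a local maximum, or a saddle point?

local maximum

The Hessian of h is constant: H = [[-6, -2], [-2, -8]].
det(H) = (-6)·(-8) − (-2)² = 44.
det(H) > 0 and tr(H) = -14 < 0, so H is negative definite and the point is a local maximum.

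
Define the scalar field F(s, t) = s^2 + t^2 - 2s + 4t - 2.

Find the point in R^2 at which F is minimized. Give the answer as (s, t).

F(s,t) separates as P(s) + Q(t) − 2, so its minimum is min P + min Q − 2.
P'(s) = 2s - 2 vanishes at s ∈ {1}; Q'(t) = 2(t + 2) vanishes at t ∈ {-2}.
Local minima of P (where P''>0): P(1)=-1. Local minima of Q: Q(-2)=-4.
So the global minimum of F is P(1) + Q(-2) − 2 = -1 − 4 − 2 = -7, attained at (1, -2).

(1, -2)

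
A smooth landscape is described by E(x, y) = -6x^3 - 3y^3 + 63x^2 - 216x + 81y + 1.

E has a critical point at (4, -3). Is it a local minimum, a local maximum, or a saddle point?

saddle point

The mixed partial ∂²E/∂x∂y is 0, so the Hessian at any point is diag(E_xx, E_yy) = diag(18(-2x + 7), -18y).
At (4, -3): H = diag(-18, 54).
The eigenvalues have opposite signs, so H is indefinite: a saddle point.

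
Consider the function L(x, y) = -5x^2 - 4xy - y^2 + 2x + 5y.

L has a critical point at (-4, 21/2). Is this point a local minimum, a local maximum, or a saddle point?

The Hessian of L is constant: H = [[-10, -4], [-4, -2]].
det(H) = (-10)·(-2) − (-4)² = 4.
det(H) > 0 and tr(H) = -12 < 0, so H is negative definite and the point is a local maximum.

local maximum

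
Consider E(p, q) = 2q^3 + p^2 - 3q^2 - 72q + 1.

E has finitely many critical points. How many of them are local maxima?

E separates as a function of p plus a function of q, so ∇E=0 decouples.
∂E/∂p = 2p = 0 at p ∈ {0}; ∂E/∂q = 6(q - 4)(q + 3) = 0 at q ∈ {-3, 4}.
The Hessian is diagonal: diag(E_pp, E_qq). Second derivatives: E_pp(0)=2; E_qq(-3)=-42, E_qq(4)=42.
Local maxima occur where both diagonal entries negative: none. Count: 0.

0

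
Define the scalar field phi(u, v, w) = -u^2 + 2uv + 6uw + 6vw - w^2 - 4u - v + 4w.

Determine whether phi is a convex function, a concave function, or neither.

neither

phi is quadratic, so its Hessian is the constant matrix H = [[-2, 2, 6], [2, 0, 6], [6, 6, -2]].
Leading principal minors: -2, -4, 224.
Neither pattern holds ⇒ H is indefinite ⇒ neither convex nor concave.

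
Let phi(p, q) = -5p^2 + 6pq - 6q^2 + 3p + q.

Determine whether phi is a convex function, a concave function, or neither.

phi is quadratic, so its Hessian is the constant matrix H = [[-10, 6], [6, -12]].
det(H) = 84, tr(H) = -22.
det(H) > 0 and tr(H) < 0, so H is negative definite everywhere: concave.

concave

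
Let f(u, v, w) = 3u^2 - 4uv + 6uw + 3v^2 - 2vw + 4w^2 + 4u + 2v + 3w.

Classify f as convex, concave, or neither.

f is quadratic, so its Hessian is the constant matrix H = [[6, -4, 6], [-4, 6, -2], [6, -2, 8]].
Leading principal minors: 6, 20, 16.
All positive ⇒ H ≻ 0 ⇒ convex.

convex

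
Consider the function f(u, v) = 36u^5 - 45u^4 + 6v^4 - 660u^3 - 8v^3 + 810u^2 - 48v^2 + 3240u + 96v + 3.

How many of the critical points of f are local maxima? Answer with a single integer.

2

f separates as a function of u plus a function of v, so ∇f=0 decouples.
∂f/∂u = 180(u - 3)(u - 2)(u + 1)(u + 3) = 0 at u ∈ {-3, -1, 2, 3}; ∂f/∂v = 24(v - 2)(v - 1)(v + 2) = 0 at v ∈ {-2, 1, 2}.
The Hessian is diagonal: diag(f_uu, f_vv). Second derivatives: f_uu(-3)=-10800, f_uu(-1)=4320, f_uu(2)=-2700, f_uu(3)=4320; f_vv(-2)=288, f_vv(1)=-72, f_vv(2)=96.
Local maxima occur where both diagonal entries negative: (-3, 1), (2, 1). Count: 2.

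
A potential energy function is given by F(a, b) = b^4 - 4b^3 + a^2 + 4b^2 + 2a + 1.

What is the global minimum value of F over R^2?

F(a,b) separates as P(a) + Q(b) + 1, so its minimum is min P + min Q + 1.
P'(a) = 2a + 2 vanishes at a ∈ {-1}; Q'(b) = 4b(b - 2)(b - 1) vanishes at b ∈ {0, 1, 2}.
Local minima of P (where P''>0): P(-1)=-1. Local minima of Q: Q(0)=0, Q(2)=0.
So the global minimum of F is P(-1) + Q(0) + 1 = -1 + 0 + 1 = 0, attained at (-1, 0).

0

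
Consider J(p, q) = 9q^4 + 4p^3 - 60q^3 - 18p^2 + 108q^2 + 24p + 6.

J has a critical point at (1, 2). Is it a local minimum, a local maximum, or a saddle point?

local maximum

The mixed partial ∂²J/∂p∂q is 0, so the Hessian at any point is diag(J_pp, J_qq) = diag(12(2p - 3), 36(3q^2 - 10q + 6)).
At (1, 2): H = diag(-12, -72).
Both eigenvalues are negative, so H is negative definite: a local maximum.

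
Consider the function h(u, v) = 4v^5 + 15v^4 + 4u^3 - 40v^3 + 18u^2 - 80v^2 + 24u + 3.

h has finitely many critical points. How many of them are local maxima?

2

h separates as a function of u plus a function of v, so ∇h=0 decouples.
∂h/∂u = 12(u + 1)(u + 2) = 0 at u ∈ {-2, -1}; ∂h/∂v = 20v(v - 2)(v + 1)(v + 4) = 0 at v ∈ {-4, -1, 0, 2}.
The Hessian is diagonal: diag(h_uu, h_vv). Second derivatives: h_uu(-2)=-12, h_uu(-1)=12; h_vv(-4)=-1440, h_vv(-1)=180, h_vv(0)=-160, h_vv(2)=720.
Local maxima occur where both diagonal entries negative: (-2, -4), (-2, 0). Count: 2.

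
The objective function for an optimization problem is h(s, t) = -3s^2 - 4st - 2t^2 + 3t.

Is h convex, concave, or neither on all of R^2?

concave

h is quadratic, so its Hessian is the constant matrix H = [[-6, -4], [-4, -4]].
det(H) = 8, tr(H) = -10.
det(H) > 0 and tr(H) < 0, so H is negative definite everywhere: concave.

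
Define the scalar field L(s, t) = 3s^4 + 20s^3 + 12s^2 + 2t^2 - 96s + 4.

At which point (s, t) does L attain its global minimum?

(1, 0)

L(s,t) separates as P(s) + Q(t) + 4, so its minimum is min P + min Q + 4.
P'(s) = 12(s - 1)(s + 2)(s + 4) vanishes at s ∈ {-4, -2, 1}; Q'(t) = 4t vanishes at t ∈ {0}.
Local minima of P (where P''>0): P(-4)=64, P(1)=-61. Local minima of Q: Q(0)=0.
So the global minimum of L is P(1) + Q(0) + 4 = -61 + 0 + 4 = -57, attained at (1, 0).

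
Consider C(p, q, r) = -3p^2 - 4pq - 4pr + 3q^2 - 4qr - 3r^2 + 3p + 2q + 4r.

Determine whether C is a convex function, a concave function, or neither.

C is quadratic, so its Hessian is the constant matrix H = [[-6, -4, -4], [-4, 6, -4], [-4, -4, -6]].
Leading principal minors: -6, -52, 184.
Neither pattern holds ⇒ H is indefinite ⇒ neither convex nor concave.

neither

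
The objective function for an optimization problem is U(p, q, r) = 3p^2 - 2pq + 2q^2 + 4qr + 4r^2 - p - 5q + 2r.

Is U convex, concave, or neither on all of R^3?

convex

U is quadratic, so its Hessian is the constant matrix H = [[6, -2, 0], [-2, 4, 4], [0, 4, 8]].
Leading principal minors: 6, 20, 64.
All positive ⇒ H ≻ 0 ⇒ convex.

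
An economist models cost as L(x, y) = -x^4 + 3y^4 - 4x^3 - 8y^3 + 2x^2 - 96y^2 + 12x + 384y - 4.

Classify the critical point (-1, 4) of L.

local minimum

The mixed partial ∂²L/∂x∂y is 0, so the Hessian at any point is diag(L_xx, L_yy) = diag(4(-3x^2 - 6x + 1), 12(3y^2 - 4y - 16)).
At (-1, 4): H = diag(16, 192).
Both eigenvalues are positive, so H is positive definite: a local minimum.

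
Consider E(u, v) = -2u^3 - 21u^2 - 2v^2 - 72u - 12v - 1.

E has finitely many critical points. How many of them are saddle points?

E separates as a function of u plus a function of v, so ∇E=0 decouples.
∂E/∂u = -6(u + 3)(u + 4) = 0 at u ∈ {-4, -3}; ∂E/∂v = -4(v + 3) = 0 at v ∈ {-3}.
The Hessian is diagonal: diag(E_uu, E_vv). Second derivatives: E_uu(-4)=6, E_uu(-3)=-6; E_vv(-3)=-4.
Saddle points occur where the two diagonal entries have opposite signs: (-4, -3). Count: 1.

1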